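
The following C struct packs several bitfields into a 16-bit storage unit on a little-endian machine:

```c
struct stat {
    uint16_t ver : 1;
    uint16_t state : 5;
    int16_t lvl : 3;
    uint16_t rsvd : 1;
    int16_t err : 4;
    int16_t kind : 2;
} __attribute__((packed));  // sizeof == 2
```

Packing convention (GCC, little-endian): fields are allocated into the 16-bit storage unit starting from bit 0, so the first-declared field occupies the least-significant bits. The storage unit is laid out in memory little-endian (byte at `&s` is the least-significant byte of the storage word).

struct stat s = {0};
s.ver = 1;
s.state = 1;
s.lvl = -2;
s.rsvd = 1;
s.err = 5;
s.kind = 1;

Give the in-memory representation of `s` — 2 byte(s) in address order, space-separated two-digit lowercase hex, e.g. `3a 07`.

ver:1 = 1 → 0x1 << 0 → word 0x0001
state:5 = 1 → 0x1 << 1 → word 0x0003
lvl:3 = -2 → 0x6 << 6 → word 0x0183
rsvd:1 = 1 → 0x1 << 9 → word 0x0383
err:4 = 5 → 0x5 << 10 → word 0x1783
kind:2 = 1 → 0x1 << 14 → word 0x5783
word = 0x5783 → little-endian bytes:
  [0]=0x83  [1]=0x57

83 57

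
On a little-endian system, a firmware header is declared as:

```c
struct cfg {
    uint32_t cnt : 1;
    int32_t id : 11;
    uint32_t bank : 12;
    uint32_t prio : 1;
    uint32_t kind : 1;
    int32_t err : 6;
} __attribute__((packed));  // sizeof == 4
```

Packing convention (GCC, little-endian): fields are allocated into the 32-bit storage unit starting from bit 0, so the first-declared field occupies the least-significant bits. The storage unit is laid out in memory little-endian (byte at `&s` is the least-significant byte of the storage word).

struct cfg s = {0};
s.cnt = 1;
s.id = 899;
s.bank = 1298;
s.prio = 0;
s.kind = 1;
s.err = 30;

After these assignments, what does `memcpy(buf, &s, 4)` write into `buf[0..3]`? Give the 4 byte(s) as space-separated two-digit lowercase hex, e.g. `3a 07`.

[0+:1] cnt=1 & 0x1 = 0x1; word=0x00000001
[1+:11] id=899 & 0x7ff = 0x383; word=0x00000707
[12+:12] bank=1298 & 0xfff = 0x512; word=0x00512707
[24+:1] prio=0 & 0x1 = 0x0; word=0x00512707
[25+:1] kind=1 & 0x1 = 0x1; word=0x02512707
[26+:6] err=30 & 0x3f = 0x1e; word=0x7a512707
word = 0x7a512707 → little-endian bytes:
  [0]=0x07  [1]=0x27  [2]=0x51  [3]=0x7a

07 27 51 7a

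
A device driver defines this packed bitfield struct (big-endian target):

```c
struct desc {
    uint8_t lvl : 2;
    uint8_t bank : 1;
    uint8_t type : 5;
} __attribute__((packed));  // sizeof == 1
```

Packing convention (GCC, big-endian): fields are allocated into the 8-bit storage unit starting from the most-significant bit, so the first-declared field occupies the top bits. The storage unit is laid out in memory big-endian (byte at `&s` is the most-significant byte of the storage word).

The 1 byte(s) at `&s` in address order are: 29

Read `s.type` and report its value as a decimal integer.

9

[0]=0x29 (big-endian) → word 0x29
lvl [6+:2] = (word>>6) & 0x3 = 0
bank [5+:1] = (word>>5) & 0x1 = 1
type [0+:5] = (word>>0) & 0x1f = 9  ←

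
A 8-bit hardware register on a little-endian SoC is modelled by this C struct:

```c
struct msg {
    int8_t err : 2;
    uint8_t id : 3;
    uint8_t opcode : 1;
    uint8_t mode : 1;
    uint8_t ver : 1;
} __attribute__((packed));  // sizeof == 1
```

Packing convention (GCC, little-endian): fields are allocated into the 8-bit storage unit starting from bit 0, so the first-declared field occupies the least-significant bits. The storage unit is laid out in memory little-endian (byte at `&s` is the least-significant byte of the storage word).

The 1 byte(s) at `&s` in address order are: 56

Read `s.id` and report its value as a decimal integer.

[0]=0x56 (little-endian) → word 0x56
err:2 @ bit 0 → (0x56>>0)&0x3 = 0x2
id:3 @ bit 2 → (0x56>>2)&0x7 = 0x5  ←
opcode:1 @ bit 5 → (0x56>>5)&0x1 = 0x0
mode:1 @ bit 6 → (0x56>>6)&0x1 = 0x1
ver:1 @ bit 7 → (0x56>>7)&0x1 = 0x0

5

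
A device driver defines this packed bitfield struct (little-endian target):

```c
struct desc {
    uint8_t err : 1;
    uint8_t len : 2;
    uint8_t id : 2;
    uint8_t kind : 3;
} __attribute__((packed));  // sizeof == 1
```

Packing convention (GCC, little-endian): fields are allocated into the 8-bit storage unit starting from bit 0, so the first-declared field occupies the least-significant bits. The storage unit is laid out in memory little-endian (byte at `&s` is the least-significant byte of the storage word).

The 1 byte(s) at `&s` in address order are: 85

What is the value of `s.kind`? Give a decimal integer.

[0]=0x85 (little-endian) → word 0x85
err:1 @ bit 0 → (0x85>>0)&0x1 = 0x1
len:2 @ bit 1 → (0x85>>1)&0x3 = 0x2
id:2 @ bit 3 → (0x85>>3)&0x3 = 0x0
kind:3 @ bit 5 → (0x85>>5)&0x7 = 0x4  ←

4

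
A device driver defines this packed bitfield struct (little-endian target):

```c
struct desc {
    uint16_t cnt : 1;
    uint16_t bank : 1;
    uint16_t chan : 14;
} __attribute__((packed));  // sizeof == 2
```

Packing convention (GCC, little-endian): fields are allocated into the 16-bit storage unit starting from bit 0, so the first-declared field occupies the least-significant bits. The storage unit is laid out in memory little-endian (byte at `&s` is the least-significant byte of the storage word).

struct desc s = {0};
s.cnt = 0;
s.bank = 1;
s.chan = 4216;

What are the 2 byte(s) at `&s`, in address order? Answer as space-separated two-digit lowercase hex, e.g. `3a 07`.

cnt:1 = 0 → 0x0 << 0 → word 0x0000
bank:1 = 1 → 0x1 << 1 → word 0x0002
chan:14 = 4216 → 0x1078 << 2 → word 0x41e2
word = 0x41e2 → little-endian bytes:
  [0]=0xe2  [1]=0x41

e2 41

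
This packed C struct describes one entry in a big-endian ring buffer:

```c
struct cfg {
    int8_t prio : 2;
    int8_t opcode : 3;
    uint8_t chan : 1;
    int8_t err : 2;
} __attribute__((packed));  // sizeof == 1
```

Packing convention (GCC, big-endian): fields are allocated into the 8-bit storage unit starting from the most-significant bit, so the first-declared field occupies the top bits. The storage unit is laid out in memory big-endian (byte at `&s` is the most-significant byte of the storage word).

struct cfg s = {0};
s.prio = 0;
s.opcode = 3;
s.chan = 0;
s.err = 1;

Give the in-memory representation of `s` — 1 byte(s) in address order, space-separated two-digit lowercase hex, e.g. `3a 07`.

19

prio:2 = 0 → 0x0 << 6 → word 0x00
opcode:3 = 3 → 0x3 << 3 → word 0x18
chan:1 = 0 → 0x0 << 2 → word 0x18
err:2 = 1 → 0x1 << 0 → word 0x19
word = 0x19 → big-endian bytes:
  [0]=0x19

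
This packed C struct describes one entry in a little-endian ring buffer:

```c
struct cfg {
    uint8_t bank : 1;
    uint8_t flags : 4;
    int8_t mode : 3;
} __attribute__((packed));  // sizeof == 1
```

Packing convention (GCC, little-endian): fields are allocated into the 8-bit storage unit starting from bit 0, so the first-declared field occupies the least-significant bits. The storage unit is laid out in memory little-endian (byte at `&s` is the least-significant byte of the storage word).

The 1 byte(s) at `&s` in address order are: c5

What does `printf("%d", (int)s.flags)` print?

2

[0]=0xc5 (little-endian) → word 0xc5
bank [0+:1] = (word>>0) & 0x1 = 1
flags [1+:4] = (word>>1) & 0xf = 2  ←
mode [5+:3] = (word>>5) & 0x7 = 6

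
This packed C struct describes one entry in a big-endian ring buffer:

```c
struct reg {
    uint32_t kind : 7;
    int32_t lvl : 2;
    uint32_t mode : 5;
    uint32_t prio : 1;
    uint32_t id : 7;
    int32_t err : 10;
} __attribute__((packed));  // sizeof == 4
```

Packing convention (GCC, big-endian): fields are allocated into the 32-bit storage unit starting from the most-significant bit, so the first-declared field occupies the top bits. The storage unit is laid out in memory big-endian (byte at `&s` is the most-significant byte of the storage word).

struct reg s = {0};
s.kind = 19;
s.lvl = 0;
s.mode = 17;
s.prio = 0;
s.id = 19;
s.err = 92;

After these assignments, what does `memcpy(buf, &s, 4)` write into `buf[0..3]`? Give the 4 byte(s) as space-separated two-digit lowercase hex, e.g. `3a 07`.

26 44 4c 5c

kind (7b) val=19 bits=0x13 at bit 25: 0x26000000
lvl (2b) val=0 bits=0x0 at bit 23: 0x26000000
mode (5b) val=17 bits=0x11 at bit 18: 0x26440000
prio (1b) val=0 bits=0x0 at bit 17: 0x26440000
id (7b) val=19 bits=0x13 at bit 10: 0x26444c00
err (10b) val=92 bits=0x5c at bit 0: 0x26444c5c
word = 0x26444c5c → big-endian bytes:
  [0]=0x26  [1]=0x44  [2]=0x4c  [3]=0x5c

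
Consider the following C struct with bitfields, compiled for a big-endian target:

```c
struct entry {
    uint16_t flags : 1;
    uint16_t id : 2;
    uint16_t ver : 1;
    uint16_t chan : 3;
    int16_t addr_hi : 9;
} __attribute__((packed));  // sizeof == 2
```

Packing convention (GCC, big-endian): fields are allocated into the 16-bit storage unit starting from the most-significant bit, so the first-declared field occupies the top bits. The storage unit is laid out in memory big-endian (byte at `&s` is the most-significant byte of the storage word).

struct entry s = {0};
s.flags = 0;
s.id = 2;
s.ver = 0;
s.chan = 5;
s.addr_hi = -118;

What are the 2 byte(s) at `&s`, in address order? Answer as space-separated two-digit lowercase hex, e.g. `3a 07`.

[15+:1] flags=0 & 0x1 = 0x0; word=0x0000
[13+:2] id=2 & 0x3 = 0x2; word=0x4000
[12+:1] ver=0 & 0x1 = 0x0; word=0x4000
[9+:3] chan=5 & 0x7 = 0x5; word=0x4a00
[0+:9] addr_hi=-118 & 0x1ff = 0x18a; word=0x4b8a
word = 0x4b8a → big-endian bytes:
  [0]=0x4b  [1]=0x8a

4b 8a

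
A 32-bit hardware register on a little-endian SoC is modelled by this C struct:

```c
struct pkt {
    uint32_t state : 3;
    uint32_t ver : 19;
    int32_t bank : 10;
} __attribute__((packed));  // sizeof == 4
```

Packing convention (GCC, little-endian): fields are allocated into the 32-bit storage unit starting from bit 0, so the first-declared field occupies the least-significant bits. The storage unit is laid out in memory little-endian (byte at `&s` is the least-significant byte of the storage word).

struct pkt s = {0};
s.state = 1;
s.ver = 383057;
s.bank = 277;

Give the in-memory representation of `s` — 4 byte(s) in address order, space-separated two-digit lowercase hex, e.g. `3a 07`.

89 c2 6e 45

state (3b) val=1 bits=0x1 at bit 0: 0x00000001
ver (19b) val=383057 bits=0x5d851 at bit 3: 0x002ec289
bank (10b) val=277 bits=0x115 at bit 22: 0x456ec289
word = 0x456ec289 → little-endian bytes:
  [0]=0x89  [1]=0xc2  [2]=0x6e  [3]=0x45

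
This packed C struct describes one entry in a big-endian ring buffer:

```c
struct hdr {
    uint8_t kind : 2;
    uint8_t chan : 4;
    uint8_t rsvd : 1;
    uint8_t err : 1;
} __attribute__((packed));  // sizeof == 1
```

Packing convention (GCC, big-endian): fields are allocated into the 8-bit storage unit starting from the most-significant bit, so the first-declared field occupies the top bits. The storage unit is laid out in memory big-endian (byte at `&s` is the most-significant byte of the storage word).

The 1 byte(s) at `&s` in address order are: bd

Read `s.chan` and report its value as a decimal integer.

15

[0]=0xbd (big-endian) → word 0xbd
kind:2 @ bit 6 → (0xbd>>6)&0x3 = 0x2
chan:4 @ bit 2 → (0xbd>>2)&0xf = 0xf  ←
rsvd:1 @ bit 1 → (0xbd>>1)&0x1 = 0x0
err:1 @ bit 0 → (0xbd>>0)&0x1 = 0x1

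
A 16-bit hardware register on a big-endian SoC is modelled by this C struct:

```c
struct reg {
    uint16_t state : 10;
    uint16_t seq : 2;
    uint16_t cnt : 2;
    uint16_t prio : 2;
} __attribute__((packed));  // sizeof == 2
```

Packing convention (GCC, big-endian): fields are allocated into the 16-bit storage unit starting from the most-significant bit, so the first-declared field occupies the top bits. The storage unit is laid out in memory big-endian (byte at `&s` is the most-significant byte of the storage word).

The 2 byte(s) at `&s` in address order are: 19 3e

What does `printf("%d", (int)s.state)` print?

[0]=0x19 [1]=0x3e (big-endian) → word 0x193e
state [6+:10] = (word>>6) & 0x3ff = 100  ←
seq [4+:2] = (word>>4) & 0x3 = 3
cnt [2+:2] = (word>>2) & 0x3 = 3
prio [0+:2] = (word>>0) & 0x3 = 2

100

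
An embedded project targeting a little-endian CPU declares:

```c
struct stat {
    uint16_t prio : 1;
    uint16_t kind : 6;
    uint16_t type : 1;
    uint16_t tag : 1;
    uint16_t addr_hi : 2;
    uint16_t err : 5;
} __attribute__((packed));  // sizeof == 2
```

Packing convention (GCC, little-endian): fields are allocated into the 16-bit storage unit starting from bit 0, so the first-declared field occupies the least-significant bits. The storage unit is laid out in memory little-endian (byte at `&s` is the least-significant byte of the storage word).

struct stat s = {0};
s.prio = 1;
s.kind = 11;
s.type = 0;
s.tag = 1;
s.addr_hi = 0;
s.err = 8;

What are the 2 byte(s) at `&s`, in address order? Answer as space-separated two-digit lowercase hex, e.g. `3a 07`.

17 41

prio:1 = 1 → 0x1 << 0 → word 0x0001
kind:6 = 11 → 0xb << 1 → word 0x0017
type:1 = 0 → 0x0 << 7 → word 0x0017
tag:1 = 1 → 0x1 << 8 → word 0x0117
addr_hi:2 = 0 → 0x0 << 9 → word 0x0117
err:5 = 8 → 0x8 << 11 → word 0x4117
word = 0x4117 → little-endian bytes:
  [0]=0x17  [1]=0x41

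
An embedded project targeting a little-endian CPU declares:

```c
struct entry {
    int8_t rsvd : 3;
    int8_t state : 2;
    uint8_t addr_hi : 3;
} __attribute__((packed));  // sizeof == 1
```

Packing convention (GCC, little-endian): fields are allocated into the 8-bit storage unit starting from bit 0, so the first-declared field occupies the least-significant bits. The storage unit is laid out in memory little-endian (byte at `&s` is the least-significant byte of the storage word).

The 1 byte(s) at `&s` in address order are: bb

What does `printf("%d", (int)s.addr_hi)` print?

5

[0]=0xbb (little-endian) → word 0xbb
rsvd:3 @ bit 0 → (0xbb>>0)&0x7 = 0x3
state:2 @ bit 3 → (0xbb>>3)&0x3 = 0x3
addr_hi:3 @ bit 5 → (0xbb>>5)&0x7 = 0x5  ←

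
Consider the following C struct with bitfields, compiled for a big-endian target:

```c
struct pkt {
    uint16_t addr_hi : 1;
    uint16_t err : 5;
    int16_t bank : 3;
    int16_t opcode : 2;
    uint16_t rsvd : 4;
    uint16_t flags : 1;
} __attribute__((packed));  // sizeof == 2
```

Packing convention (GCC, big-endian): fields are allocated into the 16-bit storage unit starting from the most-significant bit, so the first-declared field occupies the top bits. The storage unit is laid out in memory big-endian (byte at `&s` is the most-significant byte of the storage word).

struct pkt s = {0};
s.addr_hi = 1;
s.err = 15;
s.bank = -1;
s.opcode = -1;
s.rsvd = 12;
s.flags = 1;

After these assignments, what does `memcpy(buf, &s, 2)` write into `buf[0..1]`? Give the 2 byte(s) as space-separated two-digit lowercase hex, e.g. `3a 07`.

bf f9

addr_hi:1 = 1 → 0x1 << 15 → word 0x8000
err:5 = 15 → 0xf << 10 → word 0xbc00
bank:3 = -1 → 0x7 << 7 → word 0xbf80
opcode:2 = -1 → 0x3 << 5 → word 0xbfe0
rsvd:4 = 12 → 0xc << 1 → word 0xbff8
flags:1 = 1 → 0x1 << 0 → word 0xbff9
word = 0xbff9 → big-endian bytes:
  [0]=0xbf  [1]=0xf9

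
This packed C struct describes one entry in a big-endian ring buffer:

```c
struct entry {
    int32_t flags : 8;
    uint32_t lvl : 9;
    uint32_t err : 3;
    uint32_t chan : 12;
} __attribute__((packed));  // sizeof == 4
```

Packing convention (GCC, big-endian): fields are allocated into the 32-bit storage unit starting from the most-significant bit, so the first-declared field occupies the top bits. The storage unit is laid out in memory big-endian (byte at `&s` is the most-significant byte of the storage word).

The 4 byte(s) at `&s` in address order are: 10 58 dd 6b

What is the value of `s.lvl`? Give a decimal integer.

177

[0]=0x10 [1]=0x58 [2]=0xdd [3]=0x6b (big-endian) → word 0x1058dd6b
flags [24+:8] = (word>>24) & 0xff = 16
lvl [15+:9] = (word>>15) & 0x1ff = 177  ←
err [12+:3] = (word>>12) & 0x7 = 5
chan [0+:12] = (word>>0) & 0xfff = 3435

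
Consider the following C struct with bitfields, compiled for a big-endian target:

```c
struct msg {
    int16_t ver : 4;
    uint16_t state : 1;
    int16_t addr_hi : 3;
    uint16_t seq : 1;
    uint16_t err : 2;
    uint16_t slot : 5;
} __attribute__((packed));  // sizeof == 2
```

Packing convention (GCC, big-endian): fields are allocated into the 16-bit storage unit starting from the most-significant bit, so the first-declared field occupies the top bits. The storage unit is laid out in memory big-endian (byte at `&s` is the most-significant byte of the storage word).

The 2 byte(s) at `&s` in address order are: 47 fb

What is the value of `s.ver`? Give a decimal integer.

[0]=0x47 [1]=0xfb (big-endian) → word 0x47fb
ver:4 @ bit 12 → (0x47fb>>12)&0xf = 0x4  ←
state:1 @ bit 11 → (0x47fb>>11)&0x1 = 0x0
addr_hi:3 @ bit 8 → (0x47fb>>8)&0x7 = 0x7
seq:1 @ bit 7 → (0x47fb>>7)&0x1 = 0x1
err:2 @ bit 5 → (0x47fb>>5)&0x3 = 0x3
slot:5 @ bit 0 → (0x47fb>>0)&0x1f = 0x1b
ver signed 4b, MSB=0: value = 4

4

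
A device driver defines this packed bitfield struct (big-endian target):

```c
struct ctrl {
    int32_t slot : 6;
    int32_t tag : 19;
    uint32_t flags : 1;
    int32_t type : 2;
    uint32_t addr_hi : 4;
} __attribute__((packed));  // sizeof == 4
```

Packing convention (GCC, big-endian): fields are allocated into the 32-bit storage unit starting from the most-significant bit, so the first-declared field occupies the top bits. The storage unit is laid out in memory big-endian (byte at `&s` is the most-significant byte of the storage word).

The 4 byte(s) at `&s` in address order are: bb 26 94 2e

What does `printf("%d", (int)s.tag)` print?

[0]=0xbb [1]=0x26 [2]=0x94 [3]=0x2e (big-endian) → word 0xbb26942e
slot:6 @ bit 26 → (0xbb26942e>>26)&0x3f = 0x2e
tag:19 @ bit 7 → (0xbb26942e>>7)&0x7ffff = 0x64d28  ←
flags:1 @ bit 6 → (0xbb26942e>>6)&0x1 = 0x0
type:2 @ bit 4 → (0xbb26942e>>4)&0x3 = 0x2
addr_hi:4 @ bit 0 → (0xbb26942e>>0)&0xf = 0xe
tag signed 19b, MSB=1: 412968 - 524288 = -111320

-111320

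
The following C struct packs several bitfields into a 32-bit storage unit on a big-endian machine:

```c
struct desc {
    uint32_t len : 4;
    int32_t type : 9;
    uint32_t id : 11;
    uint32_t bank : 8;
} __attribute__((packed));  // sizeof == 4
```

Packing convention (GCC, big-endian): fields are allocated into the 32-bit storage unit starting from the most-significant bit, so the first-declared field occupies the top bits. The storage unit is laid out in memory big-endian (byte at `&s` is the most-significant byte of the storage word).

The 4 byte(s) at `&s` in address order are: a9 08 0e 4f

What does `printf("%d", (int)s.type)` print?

-223

[0]=0xa9 [1]=0x08 [2]=0x0e [3]=0x4f (big-endian) → word 0xa9080e4f
len:4 @ bit 28 → (0xa9080e4f>>28)&0xf = 0xa
type:9 @ bit 19 → (0xa9080e4f>>19)&0x1ff = 0x121  ←
id:11 @ bit 8 → (0xa9080e4f>>8)&0x7ff = 0xe
bank:8 @ bit 0 → (0xa9080e4f>>0)&0xff = 0x4f
type signed 9b, MSB=1: 289 - 512 = -223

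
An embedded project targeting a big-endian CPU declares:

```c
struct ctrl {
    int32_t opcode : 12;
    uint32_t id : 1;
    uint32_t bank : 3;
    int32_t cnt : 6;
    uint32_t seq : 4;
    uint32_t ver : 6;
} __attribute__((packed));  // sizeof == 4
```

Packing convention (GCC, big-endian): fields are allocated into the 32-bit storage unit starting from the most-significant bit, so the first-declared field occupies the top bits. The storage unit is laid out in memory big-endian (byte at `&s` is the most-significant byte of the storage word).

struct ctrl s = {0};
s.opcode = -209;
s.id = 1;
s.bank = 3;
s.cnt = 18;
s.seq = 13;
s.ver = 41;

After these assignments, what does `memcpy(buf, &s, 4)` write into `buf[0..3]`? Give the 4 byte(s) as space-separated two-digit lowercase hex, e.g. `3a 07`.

[20+:12] opcode=-209 & 0xfff = 0xf2f; word=0xf2f00000
[19+:1] id=1 & 0x1 = 0x1; word=0xf2f80000
[16+:3] bank=3 & 0x7 = 0x3; word=0xf2fb0000
[10+:6] cnt=18 & 0x3f = 0x12; word=0xf2fb4800
[6+:4] seq=13 & 0xf = 0xd; word=0xf2fb4b40
[0+:6] ver=41 & 0x3f = 0x29; word=0xf2fb4b69
word = 0xf2fb4b69 → big-endian bytes:
  [0]=0xf2  [1]=0xfb  [2]=0x4b  [3]=0x69

f2 fb 4b 69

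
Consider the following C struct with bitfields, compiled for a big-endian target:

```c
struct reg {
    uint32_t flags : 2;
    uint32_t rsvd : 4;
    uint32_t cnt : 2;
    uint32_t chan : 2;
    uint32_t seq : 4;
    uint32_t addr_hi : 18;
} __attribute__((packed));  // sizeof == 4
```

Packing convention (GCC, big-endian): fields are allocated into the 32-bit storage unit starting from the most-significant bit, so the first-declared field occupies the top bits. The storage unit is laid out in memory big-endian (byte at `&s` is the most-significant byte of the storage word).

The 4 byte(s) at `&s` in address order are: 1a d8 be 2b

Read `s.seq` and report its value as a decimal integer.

[0]=0x1a [1]=0xd8 [2]=0xbe [3]=0x2b (big-endian) → word 0x1ad8be2b
flags:2 @ bit 30 → (0x1ad8be2b>>30)&0x3 = 0x0
rsvd:4 @ bit 26 → (0x1ad8be2b>>26)&0xf = 0x6
cnt:2 @ bit 24 → (0x1ad8be2b>>24)&0x3 = 0x2
chan:2 @ bit 22 → (0x1ad8be2b>>22)&0x3 = 0x3
seq:4 @ bit 18 → (0x1ad8be2b>>18)&0xf = 0x6  ←
addr_hi:18 @ bit 0 → (0x1ad8be2b>>0)&0x3ffff = 0xbe2b

6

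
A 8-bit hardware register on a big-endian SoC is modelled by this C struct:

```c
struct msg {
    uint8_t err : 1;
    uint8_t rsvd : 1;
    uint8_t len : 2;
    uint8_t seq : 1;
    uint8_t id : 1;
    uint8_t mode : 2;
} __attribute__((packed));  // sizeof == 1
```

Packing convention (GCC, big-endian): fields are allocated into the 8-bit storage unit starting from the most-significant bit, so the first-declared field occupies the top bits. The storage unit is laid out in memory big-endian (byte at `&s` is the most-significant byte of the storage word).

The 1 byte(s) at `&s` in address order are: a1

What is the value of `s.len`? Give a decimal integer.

2

[0]=0xa1 (big-endian) → word 0xa1
err [7+:1] = (word>>7) & 0x1 = 1
rsvd [6+:1] = (word>>6) & 0x1 = 0
len [4+:2] = (word>>4) & 0x3 = 2  ←
seq [3+:1] = (word>>3) & 0x1 = 0
id [2+:1] = (word>>2) & 0x1 = 0
mode [0+:2] = (word>>0) & 0x3 = 1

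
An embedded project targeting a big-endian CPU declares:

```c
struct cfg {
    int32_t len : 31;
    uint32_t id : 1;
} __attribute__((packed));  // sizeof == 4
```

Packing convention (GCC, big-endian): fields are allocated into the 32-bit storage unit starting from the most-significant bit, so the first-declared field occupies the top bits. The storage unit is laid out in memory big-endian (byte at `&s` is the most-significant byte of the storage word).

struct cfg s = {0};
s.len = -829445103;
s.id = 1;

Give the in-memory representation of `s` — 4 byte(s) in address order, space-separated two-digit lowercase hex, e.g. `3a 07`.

9d 1f 58 23

len:31 = -829445103 → 0x4e8fac11 << 1 → word 0x9d1f5822
id:1 = 1 → 0x1 << 0 → word 0x9d1f5823
word = 0x9d1f5823 → big-endian bytes:
  [0]=0x9d  [1]=0x1f  [2]=0x58  [3]=0x23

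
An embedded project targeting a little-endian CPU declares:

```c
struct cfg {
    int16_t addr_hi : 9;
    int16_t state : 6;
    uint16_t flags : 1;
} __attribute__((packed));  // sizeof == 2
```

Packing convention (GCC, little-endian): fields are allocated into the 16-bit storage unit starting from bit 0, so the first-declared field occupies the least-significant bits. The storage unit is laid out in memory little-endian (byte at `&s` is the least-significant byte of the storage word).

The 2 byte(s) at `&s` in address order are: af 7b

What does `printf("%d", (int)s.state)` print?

-3

[0]=0xaf [1]=0x7b (little-endian) → word 0x7baf
addr_hi [0+:9] = (word>>0) & 0x1ff = 431
state [9+:6] = (word>>9) & 0x3f = 61  ←
flags [15+:1] = (word>>15) & 0x1 = 0
state signed 6b, MSB=1: 61 - 64 = -3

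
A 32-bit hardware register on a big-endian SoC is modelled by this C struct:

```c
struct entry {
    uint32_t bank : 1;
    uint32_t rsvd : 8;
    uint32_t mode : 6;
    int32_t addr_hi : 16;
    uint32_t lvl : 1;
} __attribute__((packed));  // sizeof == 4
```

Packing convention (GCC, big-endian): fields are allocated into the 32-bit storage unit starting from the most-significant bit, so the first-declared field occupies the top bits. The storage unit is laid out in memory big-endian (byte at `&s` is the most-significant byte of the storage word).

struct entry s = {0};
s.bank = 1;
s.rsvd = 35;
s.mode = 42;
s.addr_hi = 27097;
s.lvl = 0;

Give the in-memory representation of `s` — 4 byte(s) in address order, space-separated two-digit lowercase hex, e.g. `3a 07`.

bank:1 = 1 → 0x1 << 31 → word 0x80000000
rsvd:8 = 35 → 0x23 << 23 → word 0x91800000
mode:6 = 42 → 0x2a << 17 → word 0x91d40000
addr_hi:16 = 27097 → 0x69d9 << 1 → word 0x91d4d3b2
lvl:1 = 0 → 0x0 << 0 → word 0x91d4d3b2
word = 0x91d4d3b2 → big-endian bytes:
  [0]=0x91  [1]=0xd4  [2]=0xd3  [3]=0xb2

91 d4 d3 b2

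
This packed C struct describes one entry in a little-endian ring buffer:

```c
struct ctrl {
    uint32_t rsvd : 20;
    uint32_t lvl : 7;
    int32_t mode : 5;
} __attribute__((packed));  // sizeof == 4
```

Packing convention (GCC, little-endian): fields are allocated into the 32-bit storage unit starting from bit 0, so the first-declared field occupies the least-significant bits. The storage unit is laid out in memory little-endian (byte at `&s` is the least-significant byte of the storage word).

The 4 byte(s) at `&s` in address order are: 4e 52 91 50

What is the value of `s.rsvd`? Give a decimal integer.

86606

[0]=0x4e [1]=0x52 [2]=0x91 [3]=0x50 (little-endian) → word 0x5091524e
rsvd:20 @ bit 0 → (0x5091524e>>0)&0xfffff = 0x1524e  ←
lvl:7 @ bit 20 → (0x5091524e>>20)&0x7f = 0x9
mode:5 @ bit 27 → (0x5091524e>>27)&0x1f = 0xa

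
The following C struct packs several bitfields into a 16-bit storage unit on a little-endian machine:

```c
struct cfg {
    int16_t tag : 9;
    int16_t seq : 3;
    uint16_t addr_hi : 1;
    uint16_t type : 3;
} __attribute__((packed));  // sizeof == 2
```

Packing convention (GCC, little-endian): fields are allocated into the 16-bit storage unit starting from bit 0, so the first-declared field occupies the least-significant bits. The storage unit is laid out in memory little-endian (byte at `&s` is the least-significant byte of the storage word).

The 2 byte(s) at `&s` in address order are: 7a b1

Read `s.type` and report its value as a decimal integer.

5

[0]=0x7a [1]=0xb1 (little-endian) → word 0xb17a
tag:9 @ bit 0 → (0xb17a>>0)&0x1ff = 0x17a
seq:3 @ bit 9 → (0xb17a>>9)&0x7 = 0x0
addr_hi:1 @ bit 12 → (0xb17a>>12)&0x1 = 0x1
type:3 @ bit 13 → (0xb17a>>13)&0x7 = 0x5  ←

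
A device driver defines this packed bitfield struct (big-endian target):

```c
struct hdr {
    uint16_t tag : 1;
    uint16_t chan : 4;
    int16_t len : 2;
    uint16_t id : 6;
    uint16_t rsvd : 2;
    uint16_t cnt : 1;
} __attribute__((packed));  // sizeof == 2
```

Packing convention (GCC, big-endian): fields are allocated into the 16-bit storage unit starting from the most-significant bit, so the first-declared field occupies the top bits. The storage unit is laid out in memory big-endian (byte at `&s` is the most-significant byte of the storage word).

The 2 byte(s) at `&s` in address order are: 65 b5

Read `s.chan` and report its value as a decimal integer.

[0]=0x65 [1]=0xb5 (big-endian) → word 0x65b5
tag [15+:1] = (word>>15) & 0x1 = 0
chan [11+:4] = (word>>11) & 0xf = 12  ←
len [9+:2] = (word>>9) & 0x3 = 2
id [3+:6] = (word>>3) & 0x3f = 54
rsvd [1+:2] = (word>>1) & 0x3 = 2
cnt [0+:1] = (word>>0) & 0x1 = 1

12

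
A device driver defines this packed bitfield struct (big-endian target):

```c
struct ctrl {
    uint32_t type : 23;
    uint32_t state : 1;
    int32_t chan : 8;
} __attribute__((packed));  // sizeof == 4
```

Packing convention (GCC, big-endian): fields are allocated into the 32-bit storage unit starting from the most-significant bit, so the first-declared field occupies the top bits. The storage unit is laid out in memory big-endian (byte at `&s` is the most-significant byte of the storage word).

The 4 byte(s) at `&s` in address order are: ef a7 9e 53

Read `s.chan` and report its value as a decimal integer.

[0]=0xef [1]=0xa7 [2]=0x9e [3]=0x53 (big-endian) → word 0xefa79e53
type:23 @ bit 9 → (0xefa79e53>>9)&0x7fffff = 0x77d3cf
state:1 @ bit 8 → (0xefa79e53>>8)&0x1 = 0x0
chan:8 @ bit 0 → (0xefa79e53>>0)&0xff = 0x53  ←
chan signed 8b, MSB=0: value = 83

83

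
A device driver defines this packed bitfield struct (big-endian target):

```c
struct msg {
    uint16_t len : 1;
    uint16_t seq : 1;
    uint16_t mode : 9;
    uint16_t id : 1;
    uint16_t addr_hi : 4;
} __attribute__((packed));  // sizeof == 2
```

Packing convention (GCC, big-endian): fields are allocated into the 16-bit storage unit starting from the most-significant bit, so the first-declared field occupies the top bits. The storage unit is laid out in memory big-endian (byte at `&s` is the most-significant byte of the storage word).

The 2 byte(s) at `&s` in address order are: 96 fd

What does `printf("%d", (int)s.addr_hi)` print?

[0]=0x96 [1]=0xfd (big-endian) → word 0x96fd
len:1 @ bit 15 → (0x96fd>>15)&0x1 = 0x1
seq:1 @ bit 14 → (0x96fd>>14)&0x1 = 0x0
mode:9 @ bit 5 → (0x96fd>>5)&0x1ff = 0xb7
id:1 @ bit 4 → (0x96fd>>4)&0x1 = 0x1
addr_hi:4 @ bit 0 → (0x96fd>>0)&0xf = 0xd  ←

13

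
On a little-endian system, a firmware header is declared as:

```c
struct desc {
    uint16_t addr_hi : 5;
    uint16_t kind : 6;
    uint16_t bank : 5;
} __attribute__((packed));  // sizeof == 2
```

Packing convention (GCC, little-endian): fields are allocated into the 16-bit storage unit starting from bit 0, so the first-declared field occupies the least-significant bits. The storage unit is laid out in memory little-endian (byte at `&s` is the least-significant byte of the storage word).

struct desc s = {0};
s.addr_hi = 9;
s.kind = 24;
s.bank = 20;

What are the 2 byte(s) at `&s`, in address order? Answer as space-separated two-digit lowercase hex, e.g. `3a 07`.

addr_hi:5 = 9 → 0x9 << 0 → word 0x0009
kind:6 = 24 → 0x18 << 5 → word 0x0309
bank:5 = 20 → 0x14 << 11 → word 0xa309
word = 0xa309 → little-endian bytes:
  [0]=0x09  [1]=0xa3

09 a3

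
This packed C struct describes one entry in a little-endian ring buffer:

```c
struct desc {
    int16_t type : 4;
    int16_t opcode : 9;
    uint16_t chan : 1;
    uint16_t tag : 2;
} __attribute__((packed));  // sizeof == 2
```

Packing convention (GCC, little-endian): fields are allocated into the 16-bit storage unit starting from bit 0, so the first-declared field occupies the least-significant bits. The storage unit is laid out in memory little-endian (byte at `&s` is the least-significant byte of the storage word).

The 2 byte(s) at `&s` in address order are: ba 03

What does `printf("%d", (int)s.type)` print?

[0]=0xba [1]=0x03 (little-endian) → word 0x03ba
type:4 @ bit 0 → (0x03ba>>0)&0xf = 0xa  ←
opcode:9 @ bit 4 → (0x03ba>>4)&0x1ff = 0x3b
chan:1 @ bit 13 → (0x03ba>>13)&0x1 = 0x0
tag:2 @ bit 14 → (0x03ba>>14)&0x3 = 0x0
type signed 4b, MSB=1: 10 - 16 = -6

-6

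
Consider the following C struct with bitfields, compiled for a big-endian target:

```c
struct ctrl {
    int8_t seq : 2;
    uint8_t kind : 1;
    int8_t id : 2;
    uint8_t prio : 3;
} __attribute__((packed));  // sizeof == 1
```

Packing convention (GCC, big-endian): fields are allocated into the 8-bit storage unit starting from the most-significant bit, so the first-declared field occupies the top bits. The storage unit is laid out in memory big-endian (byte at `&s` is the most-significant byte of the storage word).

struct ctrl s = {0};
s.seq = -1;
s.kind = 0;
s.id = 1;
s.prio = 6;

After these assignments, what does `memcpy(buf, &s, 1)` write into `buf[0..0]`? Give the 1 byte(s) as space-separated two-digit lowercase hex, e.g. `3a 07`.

ce

seq:2 = -1 → 0x3 << 6 → word 0xc0
kind:1 = 0 → 0x0 << 5 → word 0xc0
id:2 = 1 → 0x1 << 3 → word 0xc8
prio:3 = 6 → 0x6 << 0 → word 0xce
word = 0xce → big-endian bytes:
  [0]=0xce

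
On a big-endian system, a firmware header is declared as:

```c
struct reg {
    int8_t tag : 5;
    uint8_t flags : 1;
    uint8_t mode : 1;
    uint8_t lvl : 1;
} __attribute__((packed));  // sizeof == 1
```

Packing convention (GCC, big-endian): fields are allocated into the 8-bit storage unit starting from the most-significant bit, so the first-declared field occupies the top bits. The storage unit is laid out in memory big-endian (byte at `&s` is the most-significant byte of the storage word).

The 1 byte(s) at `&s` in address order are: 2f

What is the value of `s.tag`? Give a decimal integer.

5

[0]=0x2f (big-endian) → word 0x2f
tag:5 @ bit 3 → (0x2f>>3)&0x1f = 0x5  ←
flags:1 @ bit 2 → (0x2f>>2)&0x1 = 0x1
mode:1 @ bit 1 → (0x2f>>1)&0x1 = 0x1
lvl:1 @ bit 0 → (0x2f>>0)&0x1 = 0x1
tag signed 5b, MSB=0: value = 5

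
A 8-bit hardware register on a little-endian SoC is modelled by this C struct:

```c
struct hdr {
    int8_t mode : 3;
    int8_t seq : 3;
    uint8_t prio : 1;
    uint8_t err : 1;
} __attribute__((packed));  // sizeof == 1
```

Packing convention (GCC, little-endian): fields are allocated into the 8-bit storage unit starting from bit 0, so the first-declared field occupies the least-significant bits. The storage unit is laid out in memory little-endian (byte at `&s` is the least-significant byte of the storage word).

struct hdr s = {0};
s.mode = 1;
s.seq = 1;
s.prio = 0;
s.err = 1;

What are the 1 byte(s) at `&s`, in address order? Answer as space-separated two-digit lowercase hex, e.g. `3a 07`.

89

mode:3 = 1 → 0x1 << 0 → word 0x01
seq:3 = 1 → 0x1 << 3 → word 0x09
prio:1 = 0 → 0x0 << 6 → word 0x09
err:1 = 1 → 0x1 << 7 → word 0x89
word = 0x89 → little-endian bytes:
  [0]=0x89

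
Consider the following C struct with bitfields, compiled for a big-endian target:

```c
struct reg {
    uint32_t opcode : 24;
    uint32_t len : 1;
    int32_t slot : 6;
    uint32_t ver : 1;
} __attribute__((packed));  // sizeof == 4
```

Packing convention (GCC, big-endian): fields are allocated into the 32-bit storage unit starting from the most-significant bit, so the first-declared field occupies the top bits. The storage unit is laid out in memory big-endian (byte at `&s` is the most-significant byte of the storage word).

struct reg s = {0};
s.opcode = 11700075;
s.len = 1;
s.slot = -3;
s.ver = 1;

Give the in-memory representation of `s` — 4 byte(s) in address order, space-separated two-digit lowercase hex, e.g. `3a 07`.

b2 87 6b fb

[8+:24] opcode=11700075 & 0xffffff = 0xb2876b; word=0xb2876b00
[7+:1] len=1 & 0x1 = 0x1; word=0xb2876b80
[1+:6] slot=-3 & 0x3f = 0x3d; word=0xb2876bfa
[0+:1] ver=1 & 0x1 = 0x1; word=0xb2876bfb
word = 0xb2876bfb → big-endian bytes:
  [0]=0xb2  [1]=0x87  [2]=0x6b  [3]=0xfb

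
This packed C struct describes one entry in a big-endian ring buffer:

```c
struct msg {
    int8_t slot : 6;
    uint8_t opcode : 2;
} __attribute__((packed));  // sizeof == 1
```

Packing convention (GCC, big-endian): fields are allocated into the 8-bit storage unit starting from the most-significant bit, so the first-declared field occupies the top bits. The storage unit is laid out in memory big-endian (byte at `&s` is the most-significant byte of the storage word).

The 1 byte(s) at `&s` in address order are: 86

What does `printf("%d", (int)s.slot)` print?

-31

[0]=0x86 (big-endian) → word 0x86
slot:6 @ bit 2 → (0x86>>2)&0x3f = 0x21  ←
opcode:2 @ bit 0 → (0x86>>0)&0x3 = 0x2
slot signed 6b, MSB=1: 33 - 64 = -31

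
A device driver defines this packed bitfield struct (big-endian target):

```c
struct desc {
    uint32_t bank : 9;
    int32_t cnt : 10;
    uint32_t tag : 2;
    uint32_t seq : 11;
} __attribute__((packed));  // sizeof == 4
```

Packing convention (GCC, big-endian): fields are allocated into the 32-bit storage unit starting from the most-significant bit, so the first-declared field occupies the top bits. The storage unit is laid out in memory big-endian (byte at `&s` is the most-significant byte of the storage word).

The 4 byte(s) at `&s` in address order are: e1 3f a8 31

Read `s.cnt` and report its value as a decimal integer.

509

[0]=0xe1 [1]=0x3f [2]=0xa8 [3]=0x31 (big-endian) → word 0xe13fa831
bank [23+:9] = (word>>23) & 0x1ff = 450
cnt [13+:10] = (word>>13) & 0x3ff = 509  ←
tag [11+:2] = (word>>11) & 0x3 = 1
seq [0+:11] = (word>>0) & 0x7ff = 49
cnt signed 10b, MSB=0: value = 509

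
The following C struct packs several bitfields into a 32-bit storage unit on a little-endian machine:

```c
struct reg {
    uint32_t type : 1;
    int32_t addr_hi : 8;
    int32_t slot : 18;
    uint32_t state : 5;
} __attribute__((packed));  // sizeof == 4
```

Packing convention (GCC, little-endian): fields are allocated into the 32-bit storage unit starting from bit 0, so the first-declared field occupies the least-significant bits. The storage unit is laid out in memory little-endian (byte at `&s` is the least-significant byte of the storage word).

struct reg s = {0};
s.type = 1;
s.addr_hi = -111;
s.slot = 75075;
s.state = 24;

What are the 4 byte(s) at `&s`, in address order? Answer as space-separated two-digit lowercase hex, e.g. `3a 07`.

23 87 4a c2

type:1 = 1 → 0x1 << 0 → word 0x00000001
addr_hi:8 = -111 → 0x91 << 1 → word 0x00000123
slot:18 = 75075 → 0x12543 << 9 → word 0x024a8723
state:5 = 24 → 0x18 << 27 → word 0xc24a8723
word = 0xc24a8723 → little-endian bytes:
  [0]=0x23  [1]=0x87  [2]=0x4a  [3]=0xc2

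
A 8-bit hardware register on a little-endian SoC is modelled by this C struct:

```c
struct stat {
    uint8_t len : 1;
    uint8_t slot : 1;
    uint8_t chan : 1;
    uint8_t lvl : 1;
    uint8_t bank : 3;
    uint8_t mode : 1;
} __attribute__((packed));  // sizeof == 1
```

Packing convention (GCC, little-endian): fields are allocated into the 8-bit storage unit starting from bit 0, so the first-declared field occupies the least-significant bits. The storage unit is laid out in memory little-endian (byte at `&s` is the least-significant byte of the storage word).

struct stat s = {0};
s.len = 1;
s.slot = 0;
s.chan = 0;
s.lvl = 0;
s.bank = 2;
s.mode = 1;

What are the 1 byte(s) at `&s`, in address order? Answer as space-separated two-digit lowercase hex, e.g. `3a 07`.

len:1 = 1 → 0x1 << 0 → word 0x01
slot:1 = 0 → 0x0 << 1 → word 0x01
chan:1 = 0 → 0x0 << 2 → word 0x01
lvl:1 = 0 → 0x0 << 3 → word 0x01
bank:3 = 2 → 0x2 << 4 → word 0x21
mode:1 = 1 → 0x1 << 7 → word 0xa1
word = 0xa1 → little-endian bytes:
  [0]=0xa1

a1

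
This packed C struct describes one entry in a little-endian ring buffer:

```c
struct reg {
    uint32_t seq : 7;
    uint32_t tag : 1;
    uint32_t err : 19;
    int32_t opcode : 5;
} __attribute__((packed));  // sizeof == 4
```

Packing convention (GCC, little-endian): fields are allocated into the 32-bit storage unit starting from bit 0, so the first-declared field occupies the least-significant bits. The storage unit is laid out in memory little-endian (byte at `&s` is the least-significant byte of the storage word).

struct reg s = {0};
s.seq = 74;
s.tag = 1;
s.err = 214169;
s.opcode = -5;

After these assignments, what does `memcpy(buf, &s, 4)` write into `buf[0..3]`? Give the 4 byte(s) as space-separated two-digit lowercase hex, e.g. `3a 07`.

ca 99 44 db

seq (7b) val=74 bits=0x4a at bit 0: 0x0000004a
tag (1b) val=1 bits=0x1 at bit 7: 0x000000ca
err (19b) val=214169 bits=0x34499 at bit 8: 0x034499ca
opcode (5b) val=-5 bits=0x1b at bit 27: 0xdb4499ca
word = 0xdb4499ca → little-endian bytes:
  [0]=0xca  [1]=0x99  [2]=0x44  [3]=0xdb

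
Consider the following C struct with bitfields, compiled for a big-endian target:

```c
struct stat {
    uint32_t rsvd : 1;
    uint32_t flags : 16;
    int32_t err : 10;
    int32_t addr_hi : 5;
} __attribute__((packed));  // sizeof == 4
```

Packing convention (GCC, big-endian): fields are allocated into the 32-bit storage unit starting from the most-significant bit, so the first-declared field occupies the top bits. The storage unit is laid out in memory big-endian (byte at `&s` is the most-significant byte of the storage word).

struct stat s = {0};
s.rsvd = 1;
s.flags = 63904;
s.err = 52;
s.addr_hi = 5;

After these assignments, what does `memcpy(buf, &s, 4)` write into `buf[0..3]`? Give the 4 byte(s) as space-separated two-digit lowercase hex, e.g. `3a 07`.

fc d0 06 85

rsvd (1b) val=1 bits=0x1 at bit 31: 0x80000000
flags (16b) val=63904 bits=0xf9a0 at bit 15: 0xfcd00000
err (10b) val=52 bits=0x34 at bit 5: 0xfcd00680
addr_hi (5b) val=5 bits=0x5 at bit 0: 0xfcd00685
word = 0xfcd00685 → big-endian bytes:
  [0]=0xfc  [1]=0xd0  [2]=0x06  [3]=0x85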